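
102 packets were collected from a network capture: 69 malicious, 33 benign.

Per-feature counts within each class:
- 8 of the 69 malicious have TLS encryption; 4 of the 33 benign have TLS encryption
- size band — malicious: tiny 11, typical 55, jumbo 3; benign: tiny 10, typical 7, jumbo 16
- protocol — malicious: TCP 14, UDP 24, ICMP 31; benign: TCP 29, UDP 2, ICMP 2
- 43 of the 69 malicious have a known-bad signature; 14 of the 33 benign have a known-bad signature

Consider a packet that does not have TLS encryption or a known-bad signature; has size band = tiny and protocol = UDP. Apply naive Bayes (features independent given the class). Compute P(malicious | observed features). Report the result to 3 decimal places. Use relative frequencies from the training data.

malicious: (69/102) × (61/69) × (11/69) × (24/69) × (26/69) ≈ 0.0124957
benign: (33/102) × (29/33) × (10/33) × (2/33) × (19/33) ≈ 0.00300635
P(malicious | x) = 0.0124957 / 0.01550205 ≈ 0.806

0.806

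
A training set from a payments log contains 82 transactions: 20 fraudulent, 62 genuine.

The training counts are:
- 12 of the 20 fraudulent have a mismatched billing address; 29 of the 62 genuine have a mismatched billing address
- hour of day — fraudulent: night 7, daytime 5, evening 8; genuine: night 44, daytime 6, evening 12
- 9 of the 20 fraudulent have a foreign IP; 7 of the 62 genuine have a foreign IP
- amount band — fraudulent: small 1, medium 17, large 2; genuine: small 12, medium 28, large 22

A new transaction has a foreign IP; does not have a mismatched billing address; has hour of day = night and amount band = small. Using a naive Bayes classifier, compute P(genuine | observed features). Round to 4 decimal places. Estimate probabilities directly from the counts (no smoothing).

fraudulent: (20/82) × (8/20) × (7/20) × (9/20) × (1/20) ≈ 0.000768293
genuine: (62/82) × (33/62) × (44/62) × (7/62) × (12/62) ≈ 0.00624104
P(genuine | x) = 0.00624104 / 0.007009333 ≈ 0.8904

0.8904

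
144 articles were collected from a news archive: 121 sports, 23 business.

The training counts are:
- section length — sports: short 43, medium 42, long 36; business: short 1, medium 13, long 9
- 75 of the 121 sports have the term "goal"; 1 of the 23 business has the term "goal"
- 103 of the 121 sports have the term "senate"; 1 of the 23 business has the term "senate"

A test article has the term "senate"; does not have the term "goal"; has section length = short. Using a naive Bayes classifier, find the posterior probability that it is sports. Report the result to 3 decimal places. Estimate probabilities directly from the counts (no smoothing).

sports: (121/144) × (43/121) × (46/121) × (103/121) ≈ 0.0966341
business: (23/144) × (1/23) × (22/23) × (1/23) ≈ 0.000288805
P(sports | x) = 0.0966341 / 0.096922905 ≈ 0.997

0.997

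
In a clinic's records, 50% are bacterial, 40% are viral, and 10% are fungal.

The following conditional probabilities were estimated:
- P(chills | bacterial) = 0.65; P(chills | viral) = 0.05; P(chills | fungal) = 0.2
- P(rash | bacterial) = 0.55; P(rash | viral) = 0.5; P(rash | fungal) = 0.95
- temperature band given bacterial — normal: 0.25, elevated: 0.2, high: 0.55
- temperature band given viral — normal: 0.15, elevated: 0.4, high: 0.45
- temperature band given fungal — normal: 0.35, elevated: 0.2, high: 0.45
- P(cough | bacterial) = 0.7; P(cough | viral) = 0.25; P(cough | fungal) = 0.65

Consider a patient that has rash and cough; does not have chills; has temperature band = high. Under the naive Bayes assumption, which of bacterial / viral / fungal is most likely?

bacterial: 0.5 × (1−0.65) × 0.55 × 0.55 × 0.7 = 0.03705625
viral: 0.4 × (1−0.05) × 0.5 × 0.45 × 0.25 = 0.021375
fungal: 0.1 × (1−0.2) × 0.95 × 0.45 × 0.65 = 0.02223
Highest score → bacterial.

bacterial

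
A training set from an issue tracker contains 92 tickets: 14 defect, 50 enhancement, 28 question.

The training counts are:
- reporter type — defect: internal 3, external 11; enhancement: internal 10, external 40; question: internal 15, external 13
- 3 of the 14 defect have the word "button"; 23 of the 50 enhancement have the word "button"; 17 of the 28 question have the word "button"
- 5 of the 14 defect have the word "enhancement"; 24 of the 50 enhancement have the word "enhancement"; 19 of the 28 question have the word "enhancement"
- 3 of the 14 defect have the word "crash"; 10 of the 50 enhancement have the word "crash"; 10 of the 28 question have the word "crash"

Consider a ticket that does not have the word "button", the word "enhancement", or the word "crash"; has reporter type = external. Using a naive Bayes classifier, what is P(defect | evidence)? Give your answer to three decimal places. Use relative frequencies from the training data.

defect: (14/92) × (11/14) × (11/14) × (9/14) × (11/14) ≈ 0.0474514
enhancement: (50/92) × (40/50) × (27/50) × (26/50) × (40/50) ≈ 0.0976696
question: (28/92) × (13/28) × (11/28) × (9/28) × (18/28) ≈ 0.0114707
P(defect | x) = 0.0474514 / 0.1565917 ≈ 0.303

0.303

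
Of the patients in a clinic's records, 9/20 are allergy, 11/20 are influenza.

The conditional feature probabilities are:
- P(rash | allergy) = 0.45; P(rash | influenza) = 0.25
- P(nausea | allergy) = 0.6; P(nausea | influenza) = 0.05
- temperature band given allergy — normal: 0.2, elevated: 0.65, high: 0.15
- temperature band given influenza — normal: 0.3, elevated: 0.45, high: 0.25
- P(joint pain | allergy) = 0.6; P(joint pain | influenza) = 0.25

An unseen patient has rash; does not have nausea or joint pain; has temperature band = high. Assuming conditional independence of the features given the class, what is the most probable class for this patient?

influenza

allergy: 0.45 × 0.45 × (1−0.6) × 0.15 × (1−0.6) = 0.00486
influenza: 0.55 × 0.25 × (1−0.05) × 0.25 × (1−0.25) = 0.0244921875
Highest score → influenza.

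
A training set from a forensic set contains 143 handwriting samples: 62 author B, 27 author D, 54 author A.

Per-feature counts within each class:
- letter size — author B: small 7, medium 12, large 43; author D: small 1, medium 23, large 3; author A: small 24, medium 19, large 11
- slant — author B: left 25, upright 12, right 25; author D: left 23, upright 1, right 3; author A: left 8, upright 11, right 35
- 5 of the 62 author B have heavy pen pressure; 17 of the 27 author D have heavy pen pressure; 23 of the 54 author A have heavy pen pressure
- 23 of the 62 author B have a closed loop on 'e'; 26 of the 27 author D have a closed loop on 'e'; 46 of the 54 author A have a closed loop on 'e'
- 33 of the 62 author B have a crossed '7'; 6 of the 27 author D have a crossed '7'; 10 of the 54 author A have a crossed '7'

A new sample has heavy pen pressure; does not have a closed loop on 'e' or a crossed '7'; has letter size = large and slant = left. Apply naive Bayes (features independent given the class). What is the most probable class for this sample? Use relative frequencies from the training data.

author B: (62/143) × (43/62) × (25/62) × (5/62) × (39/62) × (29/62) ≈ 0.00287699
author D: (27/143) × (3/27) × (23/27) × (17/27) × (1/27) × (21/27) ≈ 0.000324135
author A: (54/143) × (11/54) × (8/54) × (23/54) × (8/54) × (44/54) ≈ 0.000585925
Highest score → author B.

author B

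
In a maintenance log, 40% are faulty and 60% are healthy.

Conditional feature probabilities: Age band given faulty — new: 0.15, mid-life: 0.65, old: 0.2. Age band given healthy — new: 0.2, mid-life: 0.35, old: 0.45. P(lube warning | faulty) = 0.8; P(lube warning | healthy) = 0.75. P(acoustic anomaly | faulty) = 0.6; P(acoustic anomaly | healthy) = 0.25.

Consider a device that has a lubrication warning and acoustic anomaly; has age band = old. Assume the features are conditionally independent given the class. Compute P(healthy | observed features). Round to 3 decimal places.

0.569

faulty: 0.4 × 0.2 × 0.8 × 0.6 = 0.0384
healthy: 0.6 × 0.45 × 0.75 × 0.25 = 0.050625
P(healthy | x) = 0.050625 / 0.089025 ≈ 0.569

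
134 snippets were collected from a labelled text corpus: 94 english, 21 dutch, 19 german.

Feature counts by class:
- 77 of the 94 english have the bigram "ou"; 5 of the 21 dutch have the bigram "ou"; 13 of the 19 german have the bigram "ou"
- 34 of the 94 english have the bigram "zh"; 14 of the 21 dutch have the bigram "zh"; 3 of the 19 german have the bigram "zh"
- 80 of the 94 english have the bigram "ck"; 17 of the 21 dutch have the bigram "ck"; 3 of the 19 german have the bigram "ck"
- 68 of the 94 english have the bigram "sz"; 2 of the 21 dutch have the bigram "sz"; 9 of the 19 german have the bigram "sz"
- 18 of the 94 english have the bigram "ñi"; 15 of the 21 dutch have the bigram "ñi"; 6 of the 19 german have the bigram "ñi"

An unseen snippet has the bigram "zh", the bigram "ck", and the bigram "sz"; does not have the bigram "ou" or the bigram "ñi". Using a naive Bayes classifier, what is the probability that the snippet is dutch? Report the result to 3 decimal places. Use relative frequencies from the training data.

english: (94/134) × (17/94) × (34/94) × (80/94) × (68/94) × (76/94) ≈ 0.0228415
dutch: (21/134) × (16/21) × (14/21) × (17/21) × (2/21) × (6/21) ≈ 0.00175346
german: (19/134) × (6/19) × (3/19) × (3/19) × (9/19) × (13/19) ≈ 0.000361793
P(dutch | x) = 0.00175346 / 0.024956753 ≈ 0.070

0.070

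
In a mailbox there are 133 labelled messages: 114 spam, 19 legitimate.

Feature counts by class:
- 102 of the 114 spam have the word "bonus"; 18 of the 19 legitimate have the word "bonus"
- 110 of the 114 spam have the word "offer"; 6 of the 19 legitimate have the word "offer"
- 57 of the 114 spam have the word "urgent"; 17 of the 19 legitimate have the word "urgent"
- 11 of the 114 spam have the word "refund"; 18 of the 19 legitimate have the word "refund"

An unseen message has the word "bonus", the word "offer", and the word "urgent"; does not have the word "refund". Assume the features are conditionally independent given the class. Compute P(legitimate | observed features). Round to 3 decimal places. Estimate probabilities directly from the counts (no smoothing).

spam: (114/133) × (102/114) × (110/114) × (57/114) × (103/114) ≈ 0.334302
legitimate: (19/133) × (18/19) × (6/19) × (17/19) × (1/19) ≈ 0.00201261
P(legitimate | x) = 0.00201261 / 0.33631461 ≈ 0.006

0.006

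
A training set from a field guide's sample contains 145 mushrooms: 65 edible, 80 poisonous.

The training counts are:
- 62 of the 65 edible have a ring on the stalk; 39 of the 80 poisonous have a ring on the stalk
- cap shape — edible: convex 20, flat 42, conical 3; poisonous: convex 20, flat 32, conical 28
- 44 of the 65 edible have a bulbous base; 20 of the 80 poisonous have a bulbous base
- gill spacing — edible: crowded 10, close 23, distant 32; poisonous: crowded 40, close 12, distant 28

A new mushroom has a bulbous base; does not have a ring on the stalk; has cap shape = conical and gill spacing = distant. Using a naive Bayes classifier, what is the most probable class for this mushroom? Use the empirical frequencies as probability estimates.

edible: (65/145) × (3/65) × (3/65) × (44/65) × (32/65) ≈ 0.000318227
poisonous: (80/145) × (41/80) × (28/80) × (20/80) × (28/80) ≈ 0.00865948
Highest score → poisonous.

poisonous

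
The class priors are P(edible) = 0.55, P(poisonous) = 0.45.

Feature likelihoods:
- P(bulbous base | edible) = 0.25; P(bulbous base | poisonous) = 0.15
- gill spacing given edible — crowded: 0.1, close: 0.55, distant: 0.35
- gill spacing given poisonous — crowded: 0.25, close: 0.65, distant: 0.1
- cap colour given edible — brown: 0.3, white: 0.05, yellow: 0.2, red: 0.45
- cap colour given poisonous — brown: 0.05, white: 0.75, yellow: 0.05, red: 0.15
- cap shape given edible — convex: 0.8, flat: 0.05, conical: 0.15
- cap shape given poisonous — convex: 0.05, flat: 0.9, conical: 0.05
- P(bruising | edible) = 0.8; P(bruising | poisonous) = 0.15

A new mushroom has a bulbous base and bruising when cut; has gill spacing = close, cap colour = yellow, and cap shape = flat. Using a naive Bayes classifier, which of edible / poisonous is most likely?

edible: 0.55 × 0.25 × 0.55 × 0.2 × 0.05 × 0.8 = 0.000605
poisonous: 0.45 × 0.15 × 0.65 × 0.05 × 0.9 × 0.15 = 0.00029615625
Highest score → edible.

edible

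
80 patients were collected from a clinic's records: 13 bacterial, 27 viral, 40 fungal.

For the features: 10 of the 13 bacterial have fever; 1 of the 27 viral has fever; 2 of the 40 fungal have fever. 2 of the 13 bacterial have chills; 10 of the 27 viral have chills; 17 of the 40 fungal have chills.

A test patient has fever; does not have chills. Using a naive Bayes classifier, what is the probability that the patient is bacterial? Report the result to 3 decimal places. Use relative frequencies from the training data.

bacterial: (13/80) × (10/13) × (11/13) ≈ 0.105769
viral: (27/80) × (1/27) × (17/27) ≈ 0.00787037
fungal: (40/80) × (2/40) × (23/40) = 0.014375
P(bacterial | x) = 0.105769 / 0.12801437 ≈ 0.826

0.826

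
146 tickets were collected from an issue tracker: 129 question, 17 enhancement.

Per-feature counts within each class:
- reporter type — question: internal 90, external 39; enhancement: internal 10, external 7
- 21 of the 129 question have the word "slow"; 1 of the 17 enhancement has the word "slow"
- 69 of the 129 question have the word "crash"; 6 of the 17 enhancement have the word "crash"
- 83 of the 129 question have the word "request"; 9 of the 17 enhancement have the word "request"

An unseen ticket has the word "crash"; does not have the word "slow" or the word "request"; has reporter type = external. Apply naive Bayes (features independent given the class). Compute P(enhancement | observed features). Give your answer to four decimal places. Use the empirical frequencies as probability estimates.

question: (129/146) × (39/129) × (108/129) × (69/129) × (46/129) ≈ 0.0426553
enhancement: (17/146) × (7/17) × (16/17) × (6/17) × (8/17) ≈ 0.00749479
P(enhancement | x) = 0.00749479 / 0.05015009 ≈ 0.1494

0.1494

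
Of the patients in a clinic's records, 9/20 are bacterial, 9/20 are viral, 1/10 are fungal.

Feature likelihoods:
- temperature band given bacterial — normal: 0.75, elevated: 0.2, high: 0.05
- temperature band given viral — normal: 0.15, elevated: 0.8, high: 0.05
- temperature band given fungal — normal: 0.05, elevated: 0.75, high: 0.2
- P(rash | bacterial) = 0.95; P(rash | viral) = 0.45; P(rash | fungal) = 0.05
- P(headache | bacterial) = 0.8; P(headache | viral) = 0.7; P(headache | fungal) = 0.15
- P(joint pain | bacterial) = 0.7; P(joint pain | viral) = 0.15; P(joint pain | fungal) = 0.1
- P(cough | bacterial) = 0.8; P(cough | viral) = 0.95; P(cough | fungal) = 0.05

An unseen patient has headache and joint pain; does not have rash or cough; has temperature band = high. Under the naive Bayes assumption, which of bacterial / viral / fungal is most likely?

fungal

bacterial: 0.45 × 0.05 × (1−0.95) × 0.8 × 0.7 × (1−0.8) = 0.000126
viral: 0.45 × 0.05 × (1−0.45) × 0.7 × 0.15 × (1−0.95) = 0.00006496875
fungal: 0.1 × 0.2 × (1−0.05) × 0.15 × 0.1 × (1−0.05) = 0.00027075
Highest score → fungal.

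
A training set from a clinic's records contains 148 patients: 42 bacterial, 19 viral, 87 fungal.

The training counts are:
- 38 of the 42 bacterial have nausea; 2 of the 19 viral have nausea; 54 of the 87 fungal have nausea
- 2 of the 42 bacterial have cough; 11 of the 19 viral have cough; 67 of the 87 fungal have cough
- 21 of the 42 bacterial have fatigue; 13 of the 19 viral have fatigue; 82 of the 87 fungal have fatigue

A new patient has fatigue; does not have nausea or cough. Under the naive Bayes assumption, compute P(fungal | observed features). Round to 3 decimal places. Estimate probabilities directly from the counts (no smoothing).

0.512

bacterial: (42/148) × (4/42) × (40/42) × (21/42) ≈ 0.01287
viral: (19/148) × (17/19) × (8/19) × (13/19) ≈ 0.0330913
fungal: (87/148) × (33/87) × (20/87) × (82/87) ≈ 0.0483123
P(fungal | x) = 0.0483123 / 0.0942736 ≈ 0.512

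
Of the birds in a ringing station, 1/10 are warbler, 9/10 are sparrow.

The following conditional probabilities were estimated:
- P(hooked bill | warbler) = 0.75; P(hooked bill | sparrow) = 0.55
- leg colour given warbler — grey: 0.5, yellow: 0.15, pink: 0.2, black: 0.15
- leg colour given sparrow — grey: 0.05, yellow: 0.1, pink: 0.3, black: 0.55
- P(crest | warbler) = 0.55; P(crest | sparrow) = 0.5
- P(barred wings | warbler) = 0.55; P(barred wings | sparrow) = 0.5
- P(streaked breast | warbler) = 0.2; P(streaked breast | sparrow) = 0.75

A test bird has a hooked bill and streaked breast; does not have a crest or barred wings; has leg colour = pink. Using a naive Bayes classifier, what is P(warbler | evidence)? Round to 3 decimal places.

warbler: 0.1 × 0.75 × 0.2 × (1−0.55) × (1−0.55) × 0.2 = 0.0006075
sparrow: 0.9 × 0.55 × 0.3 × (1−0.5) × (1−0.5) × 0.75 = 0.02784375
P(warbler | x) = 0.0006075 / 0.02845125 ≈ 0.021

0.021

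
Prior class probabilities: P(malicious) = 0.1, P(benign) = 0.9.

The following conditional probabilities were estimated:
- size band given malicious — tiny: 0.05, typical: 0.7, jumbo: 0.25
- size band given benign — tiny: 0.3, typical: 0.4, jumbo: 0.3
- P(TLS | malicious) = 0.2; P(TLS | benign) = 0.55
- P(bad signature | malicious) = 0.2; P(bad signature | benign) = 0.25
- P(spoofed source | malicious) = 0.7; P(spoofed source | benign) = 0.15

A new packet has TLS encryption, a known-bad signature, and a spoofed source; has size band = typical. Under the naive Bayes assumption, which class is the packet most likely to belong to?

malicious: 0.1 × 0.7 × 0.2 × 0.2 × 0.7 = 0.00196
benign: 0.9 × 0.4 × 0.55 × 0.25 × 0.15 = 0.007425
Highest score → benign.

benign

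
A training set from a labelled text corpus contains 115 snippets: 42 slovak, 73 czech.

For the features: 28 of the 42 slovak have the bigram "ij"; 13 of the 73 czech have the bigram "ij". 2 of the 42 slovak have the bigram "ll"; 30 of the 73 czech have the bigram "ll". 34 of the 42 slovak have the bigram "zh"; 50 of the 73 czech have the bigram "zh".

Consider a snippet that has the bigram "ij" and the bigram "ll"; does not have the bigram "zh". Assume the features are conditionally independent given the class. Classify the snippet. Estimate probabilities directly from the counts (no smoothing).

slovak: (42/115) × (28/42) × (2/42) × (8/42) ≈ 0.00220842
czech: (73/115) × (13/73) × (30/73) × (23/73) ≈ 0.0146369
Highest score → czech.

czech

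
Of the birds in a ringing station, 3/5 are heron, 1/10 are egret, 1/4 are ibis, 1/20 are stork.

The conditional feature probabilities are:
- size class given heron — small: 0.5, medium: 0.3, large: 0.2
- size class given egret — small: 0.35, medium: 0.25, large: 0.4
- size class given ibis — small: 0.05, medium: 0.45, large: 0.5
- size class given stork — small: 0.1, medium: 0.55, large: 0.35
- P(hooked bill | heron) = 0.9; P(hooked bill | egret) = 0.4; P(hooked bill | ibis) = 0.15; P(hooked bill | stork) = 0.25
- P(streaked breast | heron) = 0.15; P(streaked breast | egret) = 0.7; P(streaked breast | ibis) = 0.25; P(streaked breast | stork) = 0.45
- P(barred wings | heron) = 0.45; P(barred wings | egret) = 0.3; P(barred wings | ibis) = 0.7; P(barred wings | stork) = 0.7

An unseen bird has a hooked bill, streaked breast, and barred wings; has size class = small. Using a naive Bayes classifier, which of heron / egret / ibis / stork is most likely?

heron

heron: 0.6 × 0.5 × 0.9 × 0.15 × 0.45 = 0.018225
egret: 0.1 × 0.35 × 0.4 × 0.7 × 0.3 = 0.00294
ibis: 0.25 × 0.05 × 0.15 × 0.25 × 0.7 = 0.000328125
stork: 0.05 × 0.1 × 0.25 × 0.45 × 0.7 = 0.00039375
Highest score → heron.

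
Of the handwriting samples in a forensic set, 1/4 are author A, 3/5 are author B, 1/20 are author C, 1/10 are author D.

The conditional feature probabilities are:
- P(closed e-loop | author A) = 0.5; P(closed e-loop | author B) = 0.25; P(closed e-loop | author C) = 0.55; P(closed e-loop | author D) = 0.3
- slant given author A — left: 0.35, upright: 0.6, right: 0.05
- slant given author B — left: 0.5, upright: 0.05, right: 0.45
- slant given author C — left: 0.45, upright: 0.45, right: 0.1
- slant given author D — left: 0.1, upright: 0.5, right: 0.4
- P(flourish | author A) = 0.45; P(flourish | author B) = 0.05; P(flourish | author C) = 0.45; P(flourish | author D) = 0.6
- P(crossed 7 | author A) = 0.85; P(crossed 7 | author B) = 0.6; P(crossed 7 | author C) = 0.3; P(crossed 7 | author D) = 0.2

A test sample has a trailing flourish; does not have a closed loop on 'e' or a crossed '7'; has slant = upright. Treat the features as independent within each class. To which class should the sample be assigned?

author A: 0.25 × (1−0.5) × 0.6 × 0.45 × (1−0.85) = 0.0050625
author B: 0.6 × (1−0.25) × 0.05 × 0.05 × (1−0.6) = 0.00045
author C: 0.05 × (1−0.55) × 0.45 × 0.45 × (1−0.3) = 0.003189375
author D: 0.1 × (1−0.3) × 0.5 × 0.6 × (1−0.2) = 0.0168
Highest score → author D.

author D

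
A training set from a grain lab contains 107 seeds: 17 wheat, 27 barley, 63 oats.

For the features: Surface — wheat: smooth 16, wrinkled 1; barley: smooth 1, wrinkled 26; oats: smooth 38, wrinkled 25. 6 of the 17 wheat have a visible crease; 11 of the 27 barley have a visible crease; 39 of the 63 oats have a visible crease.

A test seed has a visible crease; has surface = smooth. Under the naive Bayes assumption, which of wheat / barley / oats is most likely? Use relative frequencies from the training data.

oats

wheat: (17/107) × (16/17) × (6/17) ≈ 0.0527763
barley: (27/107) × (1/27) × (11/27) ≈ 0.00380755
oats: (63/107) × (38/63) × (39/63) ≈ 0.219849
Highest score → oats.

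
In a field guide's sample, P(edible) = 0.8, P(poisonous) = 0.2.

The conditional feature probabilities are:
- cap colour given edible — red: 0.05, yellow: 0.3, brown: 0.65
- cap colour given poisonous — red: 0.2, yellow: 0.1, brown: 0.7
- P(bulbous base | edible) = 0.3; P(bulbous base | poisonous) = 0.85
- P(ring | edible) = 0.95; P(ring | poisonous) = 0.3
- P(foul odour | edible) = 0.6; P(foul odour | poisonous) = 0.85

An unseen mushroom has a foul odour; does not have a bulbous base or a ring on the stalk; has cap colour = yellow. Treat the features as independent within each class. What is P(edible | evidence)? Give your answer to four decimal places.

edible: 0.8 × 0.3 × (1−0.3) × (1−0.95) × 0.6 = 0.00504
poisonous: 0.2 × 0.1 × (1−0.85) × (1−0.3) × 0.85 = 0.001785
P(edible | x) = 0.00504 / 0.006825 ≈ 0.7385

0.7385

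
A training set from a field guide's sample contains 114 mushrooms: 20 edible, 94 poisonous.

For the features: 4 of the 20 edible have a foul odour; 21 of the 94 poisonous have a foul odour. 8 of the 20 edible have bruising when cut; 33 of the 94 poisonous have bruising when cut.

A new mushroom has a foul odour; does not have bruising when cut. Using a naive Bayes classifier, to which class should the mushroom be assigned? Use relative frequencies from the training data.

poisonous

edible: (20/114) × (4/20) × (12/20) ≈ 0.0210526
poisonous: (94/114) × (21/94) × (61/94) ≈ 0.119541
Highest score → poisonous.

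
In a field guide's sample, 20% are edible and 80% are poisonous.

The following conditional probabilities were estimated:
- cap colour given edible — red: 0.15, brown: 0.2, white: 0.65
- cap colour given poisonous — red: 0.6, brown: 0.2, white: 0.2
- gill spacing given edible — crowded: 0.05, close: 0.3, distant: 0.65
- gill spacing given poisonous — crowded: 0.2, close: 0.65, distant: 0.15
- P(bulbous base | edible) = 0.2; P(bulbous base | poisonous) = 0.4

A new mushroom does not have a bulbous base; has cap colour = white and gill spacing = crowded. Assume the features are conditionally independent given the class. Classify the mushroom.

edible: 0.2 × 0.65 × 0.05 × (1−0.2) = 0.0052
poisonous: 0.8 × 0.2 × 0.2 × (1−0.4) = 0.0192
Highest score → poisonous.

poisonous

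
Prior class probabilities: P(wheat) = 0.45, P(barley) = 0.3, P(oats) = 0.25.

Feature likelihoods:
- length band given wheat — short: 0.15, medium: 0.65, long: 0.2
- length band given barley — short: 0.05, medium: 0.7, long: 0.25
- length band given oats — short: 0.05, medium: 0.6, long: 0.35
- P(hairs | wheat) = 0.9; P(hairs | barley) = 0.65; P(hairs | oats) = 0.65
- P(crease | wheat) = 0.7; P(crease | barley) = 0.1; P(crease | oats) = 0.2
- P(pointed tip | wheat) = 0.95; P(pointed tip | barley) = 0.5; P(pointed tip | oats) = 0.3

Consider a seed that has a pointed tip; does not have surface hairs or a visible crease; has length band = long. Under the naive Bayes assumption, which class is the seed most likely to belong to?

wheat: 0.45 × 0.2 × (1−0.9) × (1−0.7) × 0.95 = 0.002565
barley: 0.3 × 0.25 × (1−0.65) × (1−0.1) × 0.5 = 0.0118125
oats: 0.25 × 0.35 × (1−0.65) × (1−0.2) × 0.3 = 0.00735
Highest score → barley.

barley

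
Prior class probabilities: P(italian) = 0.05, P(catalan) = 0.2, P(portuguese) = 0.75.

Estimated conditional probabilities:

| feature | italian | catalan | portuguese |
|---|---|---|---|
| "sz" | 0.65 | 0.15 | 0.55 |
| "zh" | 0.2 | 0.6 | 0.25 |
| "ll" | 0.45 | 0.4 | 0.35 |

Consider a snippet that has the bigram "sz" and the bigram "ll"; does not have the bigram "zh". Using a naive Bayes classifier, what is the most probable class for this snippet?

portuguese

italian: 0.05 × 0.65 × (1−0.2) × 0.45 = 0.0117
catalan: 0.2 × 0.15 × (1−0.6) × 0.4 = 0.0048
portuguese: 0.75 × 0.55 × (1−0.25) × 0.35 = 0.10828125
Highest score → portuguese.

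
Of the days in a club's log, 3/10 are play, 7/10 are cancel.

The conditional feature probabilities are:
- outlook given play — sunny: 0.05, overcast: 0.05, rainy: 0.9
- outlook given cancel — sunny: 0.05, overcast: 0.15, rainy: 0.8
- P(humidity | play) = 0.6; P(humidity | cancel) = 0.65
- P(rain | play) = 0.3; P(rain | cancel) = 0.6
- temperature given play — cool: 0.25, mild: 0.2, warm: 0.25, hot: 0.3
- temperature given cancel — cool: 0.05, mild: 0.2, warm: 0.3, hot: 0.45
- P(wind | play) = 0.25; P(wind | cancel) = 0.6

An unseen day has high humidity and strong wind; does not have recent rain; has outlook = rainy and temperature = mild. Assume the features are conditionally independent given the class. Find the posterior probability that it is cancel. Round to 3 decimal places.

play: 0.3 × 0.9 × 0.6 × (1−0.3) × 0.2 × 0.25 = 0.00567
cancel: 0.7 × 0.8 × 0.65 × (1−0.6) × 0.2 × 0.6 = 0.017472
P(cancel | x) = 0.017472 / 0.023142 ≈ 0.755

0.755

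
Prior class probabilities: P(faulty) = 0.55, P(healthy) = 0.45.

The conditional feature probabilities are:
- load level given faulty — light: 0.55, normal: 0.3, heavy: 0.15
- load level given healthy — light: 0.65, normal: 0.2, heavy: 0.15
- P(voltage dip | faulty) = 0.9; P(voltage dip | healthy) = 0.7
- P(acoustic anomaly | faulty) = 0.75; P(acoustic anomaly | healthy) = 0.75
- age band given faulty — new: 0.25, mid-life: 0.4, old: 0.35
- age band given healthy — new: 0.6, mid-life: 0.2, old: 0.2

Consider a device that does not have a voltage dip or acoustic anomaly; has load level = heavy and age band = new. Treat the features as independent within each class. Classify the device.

healthy

faulty: 0.55 × 0.15 × (1−0.9) × (1−0.75) × 0.25 = 0.000515625
healthy: 0.45 × 0.15 × (1−0.7) × (1−0.75) × 0.6 = 0.0030375
Highest score → healthy.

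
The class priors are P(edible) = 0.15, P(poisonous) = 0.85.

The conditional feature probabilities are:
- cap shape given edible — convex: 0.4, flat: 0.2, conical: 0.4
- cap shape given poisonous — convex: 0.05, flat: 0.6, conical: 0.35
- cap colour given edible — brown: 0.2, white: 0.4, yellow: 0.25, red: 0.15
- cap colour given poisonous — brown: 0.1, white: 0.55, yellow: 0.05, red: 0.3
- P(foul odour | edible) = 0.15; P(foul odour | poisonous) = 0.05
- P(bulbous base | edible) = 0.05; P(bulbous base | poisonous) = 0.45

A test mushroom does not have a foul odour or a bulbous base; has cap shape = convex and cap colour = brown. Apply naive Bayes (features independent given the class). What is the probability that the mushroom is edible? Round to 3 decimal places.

edible: 0.15 × 0.4 × 0.2 × (1−0.15) × (1−0.05) = 0.00969
poisonous: 0.85 × 0.05 × 0.1 × (1−0.05) × (1−0.45) = 0.002220625
P(edible | x) = 0.00969 / 0.011910625 ≈ 0.814

0.814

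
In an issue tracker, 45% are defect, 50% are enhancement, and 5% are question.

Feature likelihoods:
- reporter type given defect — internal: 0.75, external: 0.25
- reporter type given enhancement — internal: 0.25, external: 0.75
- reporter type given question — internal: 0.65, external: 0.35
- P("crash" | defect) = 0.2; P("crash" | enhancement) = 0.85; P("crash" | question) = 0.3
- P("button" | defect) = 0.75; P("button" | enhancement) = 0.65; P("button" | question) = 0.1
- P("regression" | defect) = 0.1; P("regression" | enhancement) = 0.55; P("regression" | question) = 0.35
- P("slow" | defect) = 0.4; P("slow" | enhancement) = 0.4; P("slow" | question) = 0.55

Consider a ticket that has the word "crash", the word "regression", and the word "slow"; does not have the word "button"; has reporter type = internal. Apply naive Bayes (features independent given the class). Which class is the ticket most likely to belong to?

enhancement

defect: 0.45 × 0.75 × 0.2 × (1−0.75) × 0.1 × 0.4 = 0.000675
enhancement: 0.5 × 0.25 × 0.85 × (1−0.65) × 0.55 × 0.4 = 0.00818125
question: 0.05 × 0.65 × 0.3 × (1−0.1) × 0.35 × 0.55 = 0.0016891875
Highest score → enhancement.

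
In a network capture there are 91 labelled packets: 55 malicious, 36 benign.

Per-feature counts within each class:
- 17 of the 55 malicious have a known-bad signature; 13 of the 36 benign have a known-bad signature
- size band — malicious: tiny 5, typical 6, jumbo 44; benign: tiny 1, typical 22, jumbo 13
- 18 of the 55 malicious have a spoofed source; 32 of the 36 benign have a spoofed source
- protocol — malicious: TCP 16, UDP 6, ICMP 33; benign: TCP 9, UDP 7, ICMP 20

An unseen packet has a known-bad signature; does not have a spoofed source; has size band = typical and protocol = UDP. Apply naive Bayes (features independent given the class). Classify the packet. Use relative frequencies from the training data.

benign

malicious: (55/91) × (17/55) × (6/55) × (37/55) × (6/55) ≈ 0.00149563
benign: (36/91) × (13/36) × (22/36) × (4/36) × (7/36) ≈ 0.00188615
Highest score → benign.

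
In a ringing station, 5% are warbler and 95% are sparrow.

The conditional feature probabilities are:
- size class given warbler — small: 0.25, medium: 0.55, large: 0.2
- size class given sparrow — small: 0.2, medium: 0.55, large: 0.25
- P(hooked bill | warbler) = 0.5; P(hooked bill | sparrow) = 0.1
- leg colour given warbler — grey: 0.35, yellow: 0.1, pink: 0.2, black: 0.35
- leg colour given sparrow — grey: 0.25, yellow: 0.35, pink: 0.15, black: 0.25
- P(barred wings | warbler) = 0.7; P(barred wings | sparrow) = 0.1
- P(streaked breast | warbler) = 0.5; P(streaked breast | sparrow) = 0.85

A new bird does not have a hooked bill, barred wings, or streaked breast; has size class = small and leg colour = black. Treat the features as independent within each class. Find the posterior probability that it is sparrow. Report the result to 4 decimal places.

0.9462

warbler: 0.05 × 0.25 × (1−0.5) × 0.35 × (1−0.7) × (1−0.5) = 0.000328125
sparrow: 0.95 × 0.2 × (1−0.1) × 0.25 × (1−0.1) × (1−0.85) = 0.00577125
P(sparrow | x) = 0.00577125 / 0.006099375 ≈ 0.9462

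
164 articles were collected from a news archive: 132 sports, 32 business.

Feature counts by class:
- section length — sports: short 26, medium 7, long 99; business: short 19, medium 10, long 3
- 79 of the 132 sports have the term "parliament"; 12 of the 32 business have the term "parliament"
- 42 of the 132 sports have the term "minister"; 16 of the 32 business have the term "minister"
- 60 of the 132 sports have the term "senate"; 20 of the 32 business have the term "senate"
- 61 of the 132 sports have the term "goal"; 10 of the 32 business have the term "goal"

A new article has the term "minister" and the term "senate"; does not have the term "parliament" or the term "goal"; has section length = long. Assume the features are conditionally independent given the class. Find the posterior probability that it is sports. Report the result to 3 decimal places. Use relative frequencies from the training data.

sports: (132/164) × (99/132) × (53/132) × (42/132) × (60/132) × (71/132) ≈ 0.0188552
business: (32/164) × (3/32) × (20/32) × (16/32) × (20/32) × (22/32) ≈ 0.00245629
P(sports | x) = 0.0188552 / 0.02131149 ≈ 0.885

0.885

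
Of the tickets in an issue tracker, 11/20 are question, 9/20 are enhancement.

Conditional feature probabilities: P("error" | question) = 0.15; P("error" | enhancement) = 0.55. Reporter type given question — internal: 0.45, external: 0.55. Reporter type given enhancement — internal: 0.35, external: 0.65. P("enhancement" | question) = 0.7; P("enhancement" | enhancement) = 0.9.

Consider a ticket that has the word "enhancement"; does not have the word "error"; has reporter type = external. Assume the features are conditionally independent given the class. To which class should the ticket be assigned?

question

question: 0.55 × (1−0.15) × 0.55 × 0.7 = 0.1799875
enhancement: 0.45 × (1−0.55) × 0.65 × 0.9 = 0.1184625
Highest score → question.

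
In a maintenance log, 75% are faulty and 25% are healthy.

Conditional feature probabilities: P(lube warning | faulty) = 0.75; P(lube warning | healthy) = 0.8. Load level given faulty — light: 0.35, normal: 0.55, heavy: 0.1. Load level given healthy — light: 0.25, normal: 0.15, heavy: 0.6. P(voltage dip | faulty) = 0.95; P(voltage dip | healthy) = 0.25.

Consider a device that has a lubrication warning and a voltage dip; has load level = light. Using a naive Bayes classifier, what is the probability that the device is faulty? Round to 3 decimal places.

0.937

faulty: 0.75 × 0.75 × 0.35 × 0.95 = 0.18703125
healthy: 0.25 × 0.8 × 0.25 × 0.25 = 0.0125
P(faulty | x) = 0.18703125 / 0.19953125 ≈ 0.937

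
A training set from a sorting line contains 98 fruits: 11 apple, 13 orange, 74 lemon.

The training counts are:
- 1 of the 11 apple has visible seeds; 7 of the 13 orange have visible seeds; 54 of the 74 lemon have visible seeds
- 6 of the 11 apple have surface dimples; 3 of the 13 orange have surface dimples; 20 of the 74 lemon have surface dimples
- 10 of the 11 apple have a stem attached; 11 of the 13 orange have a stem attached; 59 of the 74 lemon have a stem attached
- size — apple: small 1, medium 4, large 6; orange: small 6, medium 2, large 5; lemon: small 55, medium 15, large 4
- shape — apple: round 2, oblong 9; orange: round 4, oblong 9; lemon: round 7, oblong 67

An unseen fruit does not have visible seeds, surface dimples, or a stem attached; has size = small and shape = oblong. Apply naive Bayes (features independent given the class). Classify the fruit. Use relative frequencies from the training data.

lemon

apple: (11/98) × (10/11) × (5/11) × (1/11) × (1/11) × (9/11) ≈ 0.000313629
orange: (13/98) × (6/13) × (10/13) × (2/13) × (6/13) × (9/13) ≈ 0.00231513
lemon: (74/98) × (20/74) × (54/74) × (15/74) × (55/74) × (67/74) ≈ 0.0203142
Highest score → lemon.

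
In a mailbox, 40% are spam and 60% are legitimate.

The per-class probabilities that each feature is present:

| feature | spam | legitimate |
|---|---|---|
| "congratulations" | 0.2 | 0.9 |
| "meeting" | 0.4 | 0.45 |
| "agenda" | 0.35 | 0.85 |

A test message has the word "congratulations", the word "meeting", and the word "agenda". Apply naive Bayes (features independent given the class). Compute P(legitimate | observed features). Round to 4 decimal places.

0.9486

spam: 0.4 × 0.2 × 0.4 × 0.35 = 0.0112
legitimate: 0.6 × 0.9 × 0.45 × 0.85 = 0.20655
P(legitimate | x) = 0.20655 / 0.21775 ≈ 0.9486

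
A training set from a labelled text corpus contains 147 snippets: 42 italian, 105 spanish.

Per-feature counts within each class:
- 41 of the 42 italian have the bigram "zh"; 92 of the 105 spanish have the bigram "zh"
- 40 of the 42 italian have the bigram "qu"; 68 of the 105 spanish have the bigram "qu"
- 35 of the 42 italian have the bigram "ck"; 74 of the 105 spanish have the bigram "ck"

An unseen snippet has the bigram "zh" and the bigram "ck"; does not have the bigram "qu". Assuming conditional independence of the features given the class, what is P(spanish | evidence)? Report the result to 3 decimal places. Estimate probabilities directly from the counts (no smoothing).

0.934

italian: (42/147) × (41/42) × (2/42) × (35/42) ≈ 0.0110679
spanish: (105/147) × (92/105) × (37/105) × (74/105) ≈ 0.155427
P(spanish | x) = 0.155427 / 0.1664949 ≈ 0.934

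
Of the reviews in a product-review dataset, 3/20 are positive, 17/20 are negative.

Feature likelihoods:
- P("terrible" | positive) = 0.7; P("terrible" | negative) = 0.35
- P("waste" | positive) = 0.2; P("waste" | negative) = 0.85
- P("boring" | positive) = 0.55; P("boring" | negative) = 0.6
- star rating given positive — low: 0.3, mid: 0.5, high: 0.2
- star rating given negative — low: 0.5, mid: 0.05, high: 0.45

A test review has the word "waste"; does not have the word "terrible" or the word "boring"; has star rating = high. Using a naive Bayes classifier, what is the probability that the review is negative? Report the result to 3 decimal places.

0.991

positive: 0.15 × (1−0.7) × 0.2 × (1−0.55) × 0.2 = 0.00081
negative: 0.85 × (1−0.35) × 0.85 × (1−0.6) × 0.45 = 0.0845325
P(negative | x) = 0.0845325 / 0.0853425 ≈ 0.991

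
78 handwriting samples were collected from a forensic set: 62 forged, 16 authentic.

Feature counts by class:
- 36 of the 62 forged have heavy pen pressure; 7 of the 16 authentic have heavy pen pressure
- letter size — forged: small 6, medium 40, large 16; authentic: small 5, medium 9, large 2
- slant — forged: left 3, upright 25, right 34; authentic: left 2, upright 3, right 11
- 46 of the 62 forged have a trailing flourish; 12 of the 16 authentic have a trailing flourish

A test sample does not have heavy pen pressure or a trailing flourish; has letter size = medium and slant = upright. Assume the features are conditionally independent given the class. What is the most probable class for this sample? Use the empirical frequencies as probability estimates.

forged: (62/78) × (26/62) × (40/62) × (25/62) × (16/62) ≈ 0.0223781
authentic: (16/78) × (9/16) × (9/16) × (3/16) × (4/16) ≈ 0.00304237
Highest score → forged.

forged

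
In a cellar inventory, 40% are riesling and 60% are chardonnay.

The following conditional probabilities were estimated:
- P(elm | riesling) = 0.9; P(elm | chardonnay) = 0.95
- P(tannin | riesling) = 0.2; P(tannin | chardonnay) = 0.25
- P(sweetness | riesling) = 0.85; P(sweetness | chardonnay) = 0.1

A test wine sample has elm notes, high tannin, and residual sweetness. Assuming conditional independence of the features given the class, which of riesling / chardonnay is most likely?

riesling

riesling: 0.4 × 0.9 × 0.2 × 0.85 = 0.0612
chardonnay: 0.6 × 0.95 × 0.25 × 0.1 = 0.01425
Highest score → riesling.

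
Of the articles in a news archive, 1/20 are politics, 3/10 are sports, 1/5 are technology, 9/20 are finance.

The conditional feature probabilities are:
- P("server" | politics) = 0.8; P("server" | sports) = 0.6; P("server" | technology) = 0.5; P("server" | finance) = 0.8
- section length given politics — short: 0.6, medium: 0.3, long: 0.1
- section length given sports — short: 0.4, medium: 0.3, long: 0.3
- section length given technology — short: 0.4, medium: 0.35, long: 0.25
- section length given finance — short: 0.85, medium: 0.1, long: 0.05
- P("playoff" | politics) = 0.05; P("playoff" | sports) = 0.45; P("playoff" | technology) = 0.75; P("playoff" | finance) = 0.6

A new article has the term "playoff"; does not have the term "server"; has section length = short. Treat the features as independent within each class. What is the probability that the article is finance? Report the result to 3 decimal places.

politics: 0.05 × (1−0.8) × 0.6 × 0.05 = 0.0003
sports: 0.3 × (1−0.6) × 0.4 × 0.45 = 0.0216
technology: 0.2 × (1−0.5) × 0.4 × 0.75 = 0.03
finance: 0.45 × (1−0.8) × 0.85 × 0.6 = 0.0459
P(finance | x) = 0.0459 / 0.0978 ≈ 0.469

0.469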